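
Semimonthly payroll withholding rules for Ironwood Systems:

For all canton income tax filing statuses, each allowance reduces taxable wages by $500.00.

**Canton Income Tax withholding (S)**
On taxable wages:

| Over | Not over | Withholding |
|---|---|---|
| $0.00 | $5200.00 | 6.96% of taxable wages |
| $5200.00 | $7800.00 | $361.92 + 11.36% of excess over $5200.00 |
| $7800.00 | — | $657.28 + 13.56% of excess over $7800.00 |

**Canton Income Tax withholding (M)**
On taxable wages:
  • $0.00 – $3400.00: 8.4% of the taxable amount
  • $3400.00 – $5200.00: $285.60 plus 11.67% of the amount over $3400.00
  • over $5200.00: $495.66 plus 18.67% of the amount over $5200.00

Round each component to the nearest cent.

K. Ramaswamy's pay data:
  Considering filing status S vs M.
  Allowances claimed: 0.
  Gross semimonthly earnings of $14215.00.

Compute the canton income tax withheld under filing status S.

$1527.15

Canton Income Tax (S): taxable = $14215.00
  $657.28 + 13.56% × ($14215.00 − $7800.00) = $657.28 + 13.56% × $6415.00 = $1527.15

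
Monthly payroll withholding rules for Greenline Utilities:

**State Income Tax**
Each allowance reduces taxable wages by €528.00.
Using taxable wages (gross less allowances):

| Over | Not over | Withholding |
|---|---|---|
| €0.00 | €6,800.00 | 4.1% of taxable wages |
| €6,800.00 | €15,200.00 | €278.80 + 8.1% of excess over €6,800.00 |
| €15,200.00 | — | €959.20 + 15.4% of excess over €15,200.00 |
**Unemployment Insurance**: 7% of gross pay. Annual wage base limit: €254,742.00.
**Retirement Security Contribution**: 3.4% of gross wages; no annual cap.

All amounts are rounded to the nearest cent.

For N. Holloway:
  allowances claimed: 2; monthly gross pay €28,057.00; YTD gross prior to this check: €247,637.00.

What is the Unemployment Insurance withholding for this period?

€497.35

Unemployment Insurance: cap €254,742.00 − YTD €247,637.00 = €7,105.00 subject; 7% × €7,105.00 = €497.35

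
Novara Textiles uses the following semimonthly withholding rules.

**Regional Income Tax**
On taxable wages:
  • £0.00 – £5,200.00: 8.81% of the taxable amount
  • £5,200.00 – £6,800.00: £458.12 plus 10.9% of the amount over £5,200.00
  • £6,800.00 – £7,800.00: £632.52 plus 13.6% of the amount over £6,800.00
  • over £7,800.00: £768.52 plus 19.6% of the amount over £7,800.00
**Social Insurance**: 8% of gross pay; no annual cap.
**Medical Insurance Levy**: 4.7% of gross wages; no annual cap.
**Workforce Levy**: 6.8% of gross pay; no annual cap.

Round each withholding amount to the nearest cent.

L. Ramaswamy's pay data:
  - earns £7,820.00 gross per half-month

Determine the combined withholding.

£2,297.34

Regional Income Tax: taxable = £7,820.00
  £768.52 + 19.6% × (£7,820.00 − £7,800.00) = £768.52 + 19.6% × £20.00 = £772.44
Social Insurance: 8% × £7,820.00 = £625.60
Medical Insurance Levy: 4.7% × £7,820.00 = £367.54
Workforce Levy: 6.8% × £7,820.00 = £531.76
Total: £772.44 + £625.60 + £367.54 + £531.76 = £2,297.34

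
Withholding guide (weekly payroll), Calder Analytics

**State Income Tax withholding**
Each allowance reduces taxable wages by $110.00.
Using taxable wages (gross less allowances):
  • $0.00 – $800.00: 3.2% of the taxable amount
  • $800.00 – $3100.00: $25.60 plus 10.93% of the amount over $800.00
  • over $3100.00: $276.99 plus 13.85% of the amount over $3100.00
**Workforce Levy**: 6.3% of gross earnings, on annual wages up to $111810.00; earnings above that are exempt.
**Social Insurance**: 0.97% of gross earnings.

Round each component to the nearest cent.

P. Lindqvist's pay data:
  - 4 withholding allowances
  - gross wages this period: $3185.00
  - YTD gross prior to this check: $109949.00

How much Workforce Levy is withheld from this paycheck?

Workforce Levy: cap $111810.00 − YTD $109949.00 = $1861.00 subject; 6.3% × $1861.00 = $117.24

$117.24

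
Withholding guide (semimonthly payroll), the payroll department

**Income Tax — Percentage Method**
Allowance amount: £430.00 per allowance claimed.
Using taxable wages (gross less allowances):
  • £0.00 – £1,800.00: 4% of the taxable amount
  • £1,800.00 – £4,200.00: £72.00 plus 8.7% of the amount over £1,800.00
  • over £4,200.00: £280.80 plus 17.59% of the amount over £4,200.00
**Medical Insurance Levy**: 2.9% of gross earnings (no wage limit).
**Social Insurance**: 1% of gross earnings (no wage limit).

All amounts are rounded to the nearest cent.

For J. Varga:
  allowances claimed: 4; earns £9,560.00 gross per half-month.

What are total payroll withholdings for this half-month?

Income Tax: taxable = £9,560.00 − 4×£430.00 = £7,840.00
  £280.80 + 17.59% × (£7,840.00 − £4,200.00) = £280.80 + 17.59% × £3,640.00 = £921.08
Medical Insurance Levy: 2.9% × £9,560.00 = £277.24
Social Insurance: 1% × £9,560.00 = £95.60
Total: £921.08 + £277.24 + £95.60 = £1,293.92

£1,293.92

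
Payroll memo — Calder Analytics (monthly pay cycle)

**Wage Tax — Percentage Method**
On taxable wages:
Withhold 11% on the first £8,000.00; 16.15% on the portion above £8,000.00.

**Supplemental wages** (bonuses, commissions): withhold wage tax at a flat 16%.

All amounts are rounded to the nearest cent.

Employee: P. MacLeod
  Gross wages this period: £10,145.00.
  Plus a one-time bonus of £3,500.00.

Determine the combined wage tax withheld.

£1,786.42

Wage Tax: taxable = £10,145.00
  £880.00 + 16.15% × (£10,145.00 − £8,000.00) = £880.00 + 16.15% × £2,145.00 = £1,226.42
Supplemental (16% flat on bonus): 16% × £3,500.00 = £560.00
Total wage tax: £1,226.42 + £560.00 = £1,786.42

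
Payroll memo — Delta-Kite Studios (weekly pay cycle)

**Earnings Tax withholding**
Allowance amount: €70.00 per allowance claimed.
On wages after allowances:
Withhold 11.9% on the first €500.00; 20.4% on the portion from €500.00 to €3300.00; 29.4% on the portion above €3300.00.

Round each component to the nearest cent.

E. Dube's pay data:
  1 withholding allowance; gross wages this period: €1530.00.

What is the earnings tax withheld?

Earnings Tax: taxable = €1530.00 − 1×€70.00 = €1460.00
  €59.50 + 20.4% × (€1460.00 − €500.00) = €59.50 + 20.4% × €960.00 = €255.34

€255.34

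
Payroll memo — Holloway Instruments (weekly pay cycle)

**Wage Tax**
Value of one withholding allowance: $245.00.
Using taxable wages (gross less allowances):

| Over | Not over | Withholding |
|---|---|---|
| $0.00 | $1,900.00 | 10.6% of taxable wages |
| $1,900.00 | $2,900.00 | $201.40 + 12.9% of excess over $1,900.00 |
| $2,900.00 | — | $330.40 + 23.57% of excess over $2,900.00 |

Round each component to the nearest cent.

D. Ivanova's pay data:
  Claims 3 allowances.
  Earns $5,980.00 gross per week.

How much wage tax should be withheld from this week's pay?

Wage Tax: taxable = $5,980.00 − 3×$245.00 = $5,245.00
  $330.40 + 23.57% × ($5,245.00 − $2,900.00) = $330.40 + 23.57% × $2,345.00 = $883.12

$883.12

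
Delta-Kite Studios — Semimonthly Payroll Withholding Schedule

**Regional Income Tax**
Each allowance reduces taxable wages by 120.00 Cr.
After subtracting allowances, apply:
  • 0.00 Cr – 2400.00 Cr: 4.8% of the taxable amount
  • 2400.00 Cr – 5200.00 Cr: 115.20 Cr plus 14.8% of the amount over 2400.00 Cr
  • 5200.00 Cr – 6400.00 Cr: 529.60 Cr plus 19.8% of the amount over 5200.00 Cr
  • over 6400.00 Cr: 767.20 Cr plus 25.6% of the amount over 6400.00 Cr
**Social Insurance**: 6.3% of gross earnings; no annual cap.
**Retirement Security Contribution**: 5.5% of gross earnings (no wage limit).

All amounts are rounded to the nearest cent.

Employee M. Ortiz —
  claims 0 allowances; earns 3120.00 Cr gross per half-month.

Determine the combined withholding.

589.92 Cr

Regional Income Tax: taxable = 3120.00 Cr
  115.20 Cr + 14.8% × (3120.00 Cr − 2400.00 Cr) = 115.20 Cr + 14.8% × 720.00 Cr = 221.76 Cr
Social Insurance: 6.3% × 3120.00 Cr = 196.56 Cr
Retirement Security Contribution: 5.5% × 3120.00 Cr = 171.60 Cr
Total: 221.76 Cr + 196.56 Cr + 171.60 Cr = 589.92 Cr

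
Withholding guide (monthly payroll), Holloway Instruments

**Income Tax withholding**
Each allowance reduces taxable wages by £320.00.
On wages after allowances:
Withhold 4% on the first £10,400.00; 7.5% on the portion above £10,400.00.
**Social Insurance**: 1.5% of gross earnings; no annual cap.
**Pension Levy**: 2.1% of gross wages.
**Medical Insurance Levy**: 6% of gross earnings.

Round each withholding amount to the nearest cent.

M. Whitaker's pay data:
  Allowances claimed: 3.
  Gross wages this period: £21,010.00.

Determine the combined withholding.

£3,156.71

Income Tax: taxable = £21,010.00 − 3×£320.00 = £20,050.00
  £416.00 + 7.5% × (£20,050.00 − £10,400.00) = £416.00 + 7.5% × £9,650.00 = £1,139.75
Social Insurance: 1.5% × £21,010.00 = £315.15
Pension Levy: 2.1% × £21,010.00 = £441.21
Medical Insurance Levy: 6% × £21,010.00 = £1,260.60
Total: £1,139.75 + £315.15 + £441.21 + £1,260.60 = £3,156.71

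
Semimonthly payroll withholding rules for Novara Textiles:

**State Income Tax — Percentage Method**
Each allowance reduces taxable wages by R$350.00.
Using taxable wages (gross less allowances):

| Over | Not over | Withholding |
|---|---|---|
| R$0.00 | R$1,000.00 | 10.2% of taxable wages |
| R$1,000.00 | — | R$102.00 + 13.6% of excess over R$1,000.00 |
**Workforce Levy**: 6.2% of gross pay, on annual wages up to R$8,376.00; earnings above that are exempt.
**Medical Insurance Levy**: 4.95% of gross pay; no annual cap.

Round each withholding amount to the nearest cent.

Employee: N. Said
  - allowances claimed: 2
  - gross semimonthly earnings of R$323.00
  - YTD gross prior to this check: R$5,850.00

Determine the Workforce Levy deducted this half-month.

R$20.03

Workforce Levy: 6.2% × R$323.00 = R$20.03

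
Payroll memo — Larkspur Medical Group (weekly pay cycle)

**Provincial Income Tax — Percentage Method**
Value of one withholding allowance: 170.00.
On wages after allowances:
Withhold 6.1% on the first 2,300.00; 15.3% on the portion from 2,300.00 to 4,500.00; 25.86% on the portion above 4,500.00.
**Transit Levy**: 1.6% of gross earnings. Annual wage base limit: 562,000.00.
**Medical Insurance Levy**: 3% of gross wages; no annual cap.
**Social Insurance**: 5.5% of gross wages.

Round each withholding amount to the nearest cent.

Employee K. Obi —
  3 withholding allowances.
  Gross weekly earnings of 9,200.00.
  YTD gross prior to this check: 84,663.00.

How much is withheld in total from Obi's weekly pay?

2,489.63

Provincial Income Tax: taxable = 9,200.00 − 3×170.00 = 8,690.00
  476.90 + 25.86% × (8,690.00 − 4,500.00) = 476.90 + 25.86% × 4,190.00 = 1,560.43
Transit Levy: 1.6% × 9,200.00 = 147.20
Medical Insurance Levy: 3% × 9,200.00 = 276.00
Social Insurance: 5.5% × 9,200.00 = 506.00
Total: 1,560.43 + 147.20 + 276.00 + 506.00 = 2,489.63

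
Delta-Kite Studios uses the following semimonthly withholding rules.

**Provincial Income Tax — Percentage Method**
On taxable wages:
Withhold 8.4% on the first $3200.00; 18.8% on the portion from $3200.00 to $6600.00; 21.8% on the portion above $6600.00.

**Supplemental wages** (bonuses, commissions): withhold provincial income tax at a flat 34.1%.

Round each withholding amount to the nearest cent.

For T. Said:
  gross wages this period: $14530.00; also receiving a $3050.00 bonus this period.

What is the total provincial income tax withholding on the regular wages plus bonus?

$3676.79

Provincial Income Tax: taxable = $14530.00
  $908.00 + 21.8% × ($14530.00 − $6600.00) = $908.00 + 21.8% × $7930.00 = $2636.74
Supplemental (34.1% flat on bonus): 34.1% × $3050.00 = $1040.05
Total provincial income tax: $2636.74 + $1040.05 = $3676.79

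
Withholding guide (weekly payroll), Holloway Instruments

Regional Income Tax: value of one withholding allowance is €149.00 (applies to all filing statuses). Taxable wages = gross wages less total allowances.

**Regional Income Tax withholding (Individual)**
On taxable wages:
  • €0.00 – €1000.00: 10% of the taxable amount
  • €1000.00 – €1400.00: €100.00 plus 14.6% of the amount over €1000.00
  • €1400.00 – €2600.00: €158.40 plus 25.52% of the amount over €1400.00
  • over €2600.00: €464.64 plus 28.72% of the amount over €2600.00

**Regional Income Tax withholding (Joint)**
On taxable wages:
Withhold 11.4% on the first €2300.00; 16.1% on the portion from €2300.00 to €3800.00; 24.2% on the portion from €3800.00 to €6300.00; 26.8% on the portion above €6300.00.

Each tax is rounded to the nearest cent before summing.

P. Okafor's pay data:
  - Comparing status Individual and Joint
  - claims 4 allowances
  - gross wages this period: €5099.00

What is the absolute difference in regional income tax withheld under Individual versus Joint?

Regional Income Tax (Individual): taxable = €5099.00 − 4×€149.00 = €4503.00
  €464.64 + 28.72% × (€4503.00 − €2600.00) = €464.64 + 28.72% × €1903.00 = €1011.18
Regional Income Tax (Joint): taxable = €5099.00 − 4×€149.00 = €4503.00
  €503.70 + 24.2% × (€4503.00 − €3800.00) = €503.70 + 24.2% × €703.00 = €673.83
Difference: |€1011.18 − €673.83| = €337.35 (higher under Individual)

€337.35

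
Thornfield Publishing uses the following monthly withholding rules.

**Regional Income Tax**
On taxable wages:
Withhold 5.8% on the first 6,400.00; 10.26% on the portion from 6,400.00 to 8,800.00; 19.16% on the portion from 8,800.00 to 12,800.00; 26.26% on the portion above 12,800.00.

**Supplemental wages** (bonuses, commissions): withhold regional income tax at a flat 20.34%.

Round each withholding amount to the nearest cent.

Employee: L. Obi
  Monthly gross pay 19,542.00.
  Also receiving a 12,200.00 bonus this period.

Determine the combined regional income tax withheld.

5,635.77

Regional Income Tax: taxable = 19,542.00
  1,383.84 + 26.26% × (19,542.00 − 12,800.00) = 1,383.84 + 26.26% × 6,742.00 = 3,154.29
Supplemental (20.34% flat on bonus): 20.34% × 12,200.00 = 2,481.48
Total regional income tax: 3,154.29 + 2,481.48 = 5,635.77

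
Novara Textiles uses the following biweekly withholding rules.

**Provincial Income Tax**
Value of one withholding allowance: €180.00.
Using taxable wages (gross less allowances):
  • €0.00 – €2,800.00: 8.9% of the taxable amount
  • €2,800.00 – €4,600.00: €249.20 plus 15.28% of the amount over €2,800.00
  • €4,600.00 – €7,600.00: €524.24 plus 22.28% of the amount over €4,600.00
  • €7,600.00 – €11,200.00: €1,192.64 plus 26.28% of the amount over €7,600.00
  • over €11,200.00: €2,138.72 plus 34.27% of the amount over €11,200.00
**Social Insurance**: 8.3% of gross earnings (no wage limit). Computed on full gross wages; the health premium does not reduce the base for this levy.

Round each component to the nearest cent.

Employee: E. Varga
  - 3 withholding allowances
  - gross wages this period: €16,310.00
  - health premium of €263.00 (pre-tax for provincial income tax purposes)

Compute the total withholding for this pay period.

€4,968.46

Provincial Income Tax: taxable = €16,310.00 − €263.00 − 3×€180.00 = €15,507.00
  €2,138.72 + 34.27% × (€15,507.00 − €11,200.00) = €2,138.72 + 34.27% × €4,307.00 = €3,614.73
Social Insurance: 8.3% × €16,310.00 = €1,353.73
Total: €3,614.73 + €1,353.73 = €4,968.46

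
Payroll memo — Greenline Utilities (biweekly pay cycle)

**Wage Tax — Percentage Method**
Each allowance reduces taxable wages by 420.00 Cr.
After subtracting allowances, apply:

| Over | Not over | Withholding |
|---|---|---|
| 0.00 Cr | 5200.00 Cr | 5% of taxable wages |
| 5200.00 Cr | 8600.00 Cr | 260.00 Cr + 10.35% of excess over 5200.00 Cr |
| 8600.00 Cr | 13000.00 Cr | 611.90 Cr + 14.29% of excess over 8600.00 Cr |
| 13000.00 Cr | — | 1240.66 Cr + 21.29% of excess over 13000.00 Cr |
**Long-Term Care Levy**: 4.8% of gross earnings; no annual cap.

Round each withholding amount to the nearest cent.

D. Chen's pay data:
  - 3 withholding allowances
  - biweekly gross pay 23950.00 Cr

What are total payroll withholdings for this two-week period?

4453.26 Cr

Wage Tax: taxable = 23950.00 Cr − 3×420.00 Cr = 22690.00 Cr
  1240.66 Cr + 21.29% × (22690.00 Cr − 13000.00 Cr) = 1240.66 Cr + 21.29% × 9690.00 Cr = 3303.66 Cr
Long-Term Care Levy: 4.8% × 23950.00 Cr = 1149.60 Cr
Total: 3303.66 Cr + 1149.60 Cr = 4453.26 Cr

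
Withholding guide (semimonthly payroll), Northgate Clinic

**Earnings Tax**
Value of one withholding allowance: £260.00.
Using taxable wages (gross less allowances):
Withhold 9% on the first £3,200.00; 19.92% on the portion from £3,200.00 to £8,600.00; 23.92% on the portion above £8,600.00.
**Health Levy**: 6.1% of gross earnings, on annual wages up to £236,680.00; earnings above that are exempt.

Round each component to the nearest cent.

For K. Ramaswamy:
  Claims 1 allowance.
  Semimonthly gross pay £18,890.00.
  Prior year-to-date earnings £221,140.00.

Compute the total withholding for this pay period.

Earnings Tax: taxable = £18,890.00 − 1×£260.00 = £18,630.00
  £1,363.68 + 23.92% × (£18,630.00 − £8,600.00) = £1,363.68 + 23.92% × £10,030.00 = £3,762.86
Health Levy: cap £236,680.00 − YTD £221,140.00 = £15,540.00 subject; 6.1% × £15,540.00 = £947.94
Total: £3,762.86 + £947.94 = £4,710.80

£4,710.80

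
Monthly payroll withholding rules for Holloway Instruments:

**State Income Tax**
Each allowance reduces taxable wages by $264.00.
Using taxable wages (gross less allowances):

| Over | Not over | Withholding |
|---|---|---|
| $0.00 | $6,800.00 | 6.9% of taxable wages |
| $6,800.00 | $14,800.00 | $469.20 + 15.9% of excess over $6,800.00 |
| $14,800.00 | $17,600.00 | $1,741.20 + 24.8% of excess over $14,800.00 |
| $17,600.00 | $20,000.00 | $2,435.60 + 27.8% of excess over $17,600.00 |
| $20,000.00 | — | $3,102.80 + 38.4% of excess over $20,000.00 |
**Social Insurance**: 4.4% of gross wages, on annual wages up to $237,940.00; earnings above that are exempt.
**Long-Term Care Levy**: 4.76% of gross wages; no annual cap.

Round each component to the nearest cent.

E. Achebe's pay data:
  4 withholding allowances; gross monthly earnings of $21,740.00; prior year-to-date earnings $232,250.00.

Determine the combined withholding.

$4,650.64

State Income Tax: taxable = $21,740.00 − 4×$264.00 = $20,684.00
  $3,102.80 + 38.4% × ($20,684.00 − $20,000.00) = $3,102.80 + 38.4% × $684.00 = $3,365.46
Social Insurance: cap $237,940.00 − YTD $232,250.00 = $5,690.00 subject; 4.4% × $5,690.00 = $250.36
Long-Term Care Levy: 4.76% × $21,740.00 = $1,034.82
Total: $3,365.46 + $250.36 + $1,034.82 = $4,650.64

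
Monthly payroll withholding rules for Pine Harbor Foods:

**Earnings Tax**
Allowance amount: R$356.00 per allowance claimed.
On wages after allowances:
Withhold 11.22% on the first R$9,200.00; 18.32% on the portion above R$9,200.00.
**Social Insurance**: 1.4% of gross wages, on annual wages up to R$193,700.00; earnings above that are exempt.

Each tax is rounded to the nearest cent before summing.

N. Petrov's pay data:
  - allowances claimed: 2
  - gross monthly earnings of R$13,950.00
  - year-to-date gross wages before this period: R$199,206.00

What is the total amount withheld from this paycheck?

Earnings Tax: taxable = R$13,950.00 − 2×R$356.00 = R$13,238.00
  R$1,032.24 + 18.32% × (R$13,238.00 − R$9,200.00) = R$1,032.24 + 18.32% × R$4,038.00 = R$1,772.00
Social Insurance: YTD R$199,206.00 ≥ cap R$193,700.00 → R$0.00
Total: R$1,772.00 + R$0.00 = R$1,772.00

R$1,772.00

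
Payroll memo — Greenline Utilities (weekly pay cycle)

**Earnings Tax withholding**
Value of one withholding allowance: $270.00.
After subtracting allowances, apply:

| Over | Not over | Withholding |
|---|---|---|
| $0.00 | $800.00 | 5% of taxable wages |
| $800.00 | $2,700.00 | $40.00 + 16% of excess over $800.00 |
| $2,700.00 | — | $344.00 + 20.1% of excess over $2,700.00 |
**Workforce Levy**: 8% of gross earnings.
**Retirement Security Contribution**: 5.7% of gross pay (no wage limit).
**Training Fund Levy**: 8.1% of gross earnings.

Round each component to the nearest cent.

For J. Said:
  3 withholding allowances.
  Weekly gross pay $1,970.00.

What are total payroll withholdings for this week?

$527.06

Earnings Tax: taxable = $1,970.00 − 3×$270.00 = $1,160.00
  $40.00 + 16% × ($1,160.00 − $800.00) = $40.00 + 16% × $360.00 = $97.60
Workforce Levy: 8% × $1,970.00 = $157.60
Retirement Security Contribution: 5.7% × $1,970.00 = $112.29
Training Fund Levy: 8.1% × $1,970.00 = $159.57
Total: $97.60 + $157.60 + $112.29 + $159.57 = $527.06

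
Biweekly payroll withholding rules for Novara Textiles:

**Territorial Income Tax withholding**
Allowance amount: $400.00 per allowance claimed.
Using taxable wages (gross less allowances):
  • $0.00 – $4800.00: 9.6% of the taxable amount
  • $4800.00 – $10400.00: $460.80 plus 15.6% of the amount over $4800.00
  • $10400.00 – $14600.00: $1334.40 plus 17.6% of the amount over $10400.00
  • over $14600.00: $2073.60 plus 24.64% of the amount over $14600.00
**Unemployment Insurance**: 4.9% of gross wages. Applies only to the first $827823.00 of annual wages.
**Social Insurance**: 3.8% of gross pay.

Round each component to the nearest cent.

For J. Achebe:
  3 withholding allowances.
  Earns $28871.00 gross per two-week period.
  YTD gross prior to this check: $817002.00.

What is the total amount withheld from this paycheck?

Territorial Income Tax: taxable = $28871.00 − 3×$400.00 = $27671.00
  $2073.60 + 24.64% × ($27671.00 − $14600.00) = $2073.60 + 24.64% × $13071.00 = $5294.29
Unemployment Insurance: cap $827823.00 − YTD $817002.00 = $10821.00 subject; 4.9% × $10821.00 = $530.23
Social Insurance: 3.8% × $28871.00 = $1097.10
Total: $5294.29 + $530.23 + $1097.10 = $6921.62

$6921.62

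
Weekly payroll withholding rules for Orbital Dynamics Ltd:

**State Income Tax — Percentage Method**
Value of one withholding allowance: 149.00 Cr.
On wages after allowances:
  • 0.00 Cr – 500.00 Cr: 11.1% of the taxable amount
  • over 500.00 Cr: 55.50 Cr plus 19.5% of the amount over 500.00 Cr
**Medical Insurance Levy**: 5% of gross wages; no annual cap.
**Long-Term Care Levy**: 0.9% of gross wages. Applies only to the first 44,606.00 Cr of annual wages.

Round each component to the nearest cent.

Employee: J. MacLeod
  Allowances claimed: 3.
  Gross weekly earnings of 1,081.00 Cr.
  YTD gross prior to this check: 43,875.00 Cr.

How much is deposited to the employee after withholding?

938.74 Cr

State Income Tax: taxable = 1,081.00 Cr − 3×149.00 Cr = 634.00 Cr
  55.50 Cr + 19.5% × (634.00 Cr − 500.00 Cr) = 55.50 Cr + 19.5% × 134.00 Cr = 81.63 Cr
Medical Insurance Levy: 5% × 1,081.00 Cr = 54.05 Cr
Long-Term Care Levy: cap 44,606.00 Cr − YTD 43,875.00 Cr = 731.00 Cr subject; 0.9% × 731.00 Cr = 6.58 Cr
Total withheld: 81.63 Cr + 54.05 Cr + 6.58 Cr = 142.26 Cr
Net pay: 1,081.00 Cr − 142.26 Cr = 938.74 Cr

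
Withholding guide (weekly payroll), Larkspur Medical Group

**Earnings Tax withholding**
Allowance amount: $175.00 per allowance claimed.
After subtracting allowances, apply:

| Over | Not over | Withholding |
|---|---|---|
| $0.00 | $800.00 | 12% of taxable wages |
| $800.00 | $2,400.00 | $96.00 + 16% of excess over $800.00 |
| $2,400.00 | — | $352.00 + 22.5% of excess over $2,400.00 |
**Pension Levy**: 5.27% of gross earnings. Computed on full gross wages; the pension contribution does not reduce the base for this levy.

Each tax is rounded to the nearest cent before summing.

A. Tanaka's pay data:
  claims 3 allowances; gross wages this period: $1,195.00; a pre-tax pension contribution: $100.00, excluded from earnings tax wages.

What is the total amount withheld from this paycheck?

Earnings Tax: taxable = $1,195.00 − $100.00 − 3×$175.00 = $570.00
  12% × $570.00 = $68.40
Pension Levy: 5.27% × $1,195.00 = $62.98
Total: $68.40 + $62.98 = $131.38

$131.38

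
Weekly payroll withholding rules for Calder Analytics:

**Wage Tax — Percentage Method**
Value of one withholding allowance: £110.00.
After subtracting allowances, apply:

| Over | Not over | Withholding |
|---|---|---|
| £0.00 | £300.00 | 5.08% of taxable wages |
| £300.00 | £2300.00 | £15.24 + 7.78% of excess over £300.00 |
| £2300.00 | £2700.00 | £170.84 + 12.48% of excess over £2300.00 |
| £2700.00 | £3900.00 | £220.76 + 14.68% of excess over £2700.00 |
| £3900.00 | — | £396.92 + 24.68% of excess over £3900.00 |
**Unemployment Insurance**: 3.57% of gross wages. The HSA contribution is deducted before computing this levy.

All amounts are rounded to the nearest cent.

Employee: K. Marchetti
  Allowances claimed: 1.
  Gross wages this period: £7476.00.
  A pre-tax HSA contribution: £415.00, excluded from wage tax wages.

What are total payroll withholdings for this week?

Wage Tax: taxable = £7476.00 − £415.00 − 1×£110.00 = £6951.00
  £396.92 + 24.68% × (£6951.00 − £3900.00) = £396.92 + 24.68% × £3051.00 = £1149.91
Unemployment Insurance: 3.57% × £7061.00 = £252.08
Total: £1149.91 + £252.08 = £1401.99

£1401.99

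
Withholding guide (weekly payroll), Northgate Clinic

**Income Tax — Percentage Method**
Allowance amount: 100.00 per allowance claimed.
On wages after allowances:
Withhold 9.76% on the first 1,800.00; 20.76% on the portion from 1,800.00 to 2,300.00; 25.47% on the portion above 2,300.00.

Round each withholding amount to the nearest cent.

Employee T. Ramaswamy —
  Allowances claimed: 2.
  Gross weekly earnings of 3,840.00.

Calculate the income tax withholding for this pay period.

620.78

Income Tax: taxable = 3,840.00 − 2×100.00 = 3,640.00
  279.48 + 25.47% × (3,640.00 − 2,300.00) = 279.48 + 25.47% × 1,340.00 = 620.78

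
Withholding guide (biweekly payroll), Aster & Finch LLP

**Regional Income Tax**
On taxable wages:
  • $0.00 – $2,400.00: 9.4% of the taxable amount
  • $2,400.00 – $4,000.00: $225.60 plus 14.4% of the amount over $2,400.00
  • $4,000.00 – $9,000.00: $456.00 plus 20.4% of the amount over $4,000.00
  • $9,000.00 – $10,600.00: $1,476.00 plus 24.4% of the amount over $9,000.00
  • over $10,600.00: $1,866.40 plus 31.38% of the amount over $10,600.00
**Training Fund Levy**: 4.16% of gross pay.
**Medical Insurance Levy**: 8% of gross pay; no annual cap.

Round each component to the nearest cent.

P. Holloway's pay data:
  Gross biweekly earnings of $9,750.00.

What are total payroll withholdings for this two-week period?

$2,844.60

Regional Income Tax: taxable = $9,750.00
  $1,476.00 + 24.4% × ($9,750.00 − $9,000.00) = $1,476.00 + 24.4% × $750.00 = $1,659.00
Training Fund Levy: 4.16% × $9,750.00 = $405.60
Medical Insurance Levy: 8% × $9,750.00 = $780.00
Total: $1,659.00 + $405.60 + $780.00 = $2,844.60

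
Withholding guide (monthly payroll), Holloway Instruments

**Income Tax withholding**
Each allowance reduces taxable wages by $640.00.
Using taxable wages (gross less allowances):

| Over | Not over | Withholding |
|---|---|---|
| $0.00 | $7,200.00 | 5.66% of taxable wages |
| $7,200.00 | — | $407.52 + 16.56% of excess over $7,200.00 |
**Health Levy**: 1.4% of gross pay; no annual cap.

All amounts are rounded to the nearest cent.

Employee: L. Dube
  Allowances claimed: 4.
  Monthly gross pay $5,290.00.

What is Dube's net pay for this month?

Income Tax: taxable = $5,290.00 − 4×$640.00 = $2,730.00
  5.66% × $2,730.00 = $154.52
Health Levy: 1.4% × $5,290.00 = $74.06
Total withheld: $154.52 + $74.06 = $228.58
Net pay: $5,290.00 − $228.58 = $5,061.42

$5,061.42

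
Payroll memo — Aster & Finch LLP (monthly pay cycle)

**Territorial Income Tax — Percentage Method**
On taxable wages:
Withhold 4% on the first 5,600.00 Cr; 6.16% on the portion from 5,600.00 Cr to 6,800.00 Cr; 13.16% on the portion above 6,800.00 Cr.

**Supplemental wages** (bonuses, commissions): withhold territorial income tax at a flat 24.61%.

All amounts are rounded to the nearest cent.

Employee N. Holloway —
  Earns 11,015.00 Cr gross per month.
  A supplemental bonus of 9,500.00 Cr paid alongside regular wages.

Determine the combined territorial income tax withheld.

3,190.56 Cr

Territorial Income Tax: taxable = 11,015.00 Cr
  297.92 Cr + 13.16% × (11,015.00 Cr − 6,800.00 Cr) = 297.92 Cr + 13.16% × 4,215.00 Cr = 852.61 Cr
Supplemental (24.61% flat on bonus): 24.61% × 9,500.00 Cr = 2,337.95 Cr
Total territorial income tax: 852.61 Cr + 2,337.95 Cr = 3,190.56 Cr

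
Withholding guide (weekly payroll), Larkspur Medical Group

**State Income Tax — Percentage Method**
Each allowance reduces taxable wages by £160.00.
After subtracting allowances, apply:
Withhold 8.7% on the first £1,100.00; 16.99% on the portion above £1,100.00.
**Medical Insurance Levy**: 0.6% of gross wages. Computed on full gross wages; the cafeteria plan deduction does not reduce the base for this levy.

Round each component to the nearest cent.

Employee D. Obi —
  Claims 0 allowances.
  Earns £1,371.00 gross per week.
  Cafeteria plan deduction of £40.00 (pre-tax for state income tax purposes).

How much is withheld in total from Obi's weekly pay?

£143.18

State Income Tax: taxable = £1,371.00 − £40.00 = £1,331.00
  £95.70 + 16.99% × (£1,331.00 − £1,100.00) = £95.70 + 16.99% × £231.00 = £134.95
Medical Insurance Levy: 0.6% × £1,371.00 = £8.23
Total: £134.95 + £8.23 = £143.18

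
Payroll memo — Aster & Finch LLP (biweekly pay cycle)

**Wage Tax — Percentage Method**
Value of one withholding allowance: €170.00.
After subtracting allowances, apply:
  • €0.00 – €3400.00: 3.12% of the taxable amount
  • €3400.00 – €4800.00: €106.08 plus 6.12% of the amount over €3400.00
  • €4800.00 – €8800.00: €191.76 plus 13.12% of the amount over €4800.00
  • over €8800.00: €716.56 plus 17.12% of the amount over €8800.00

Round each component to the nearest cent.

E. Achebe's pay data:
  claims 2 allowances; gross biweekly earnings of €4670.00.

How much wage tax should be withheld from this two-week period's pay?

€163.00

Wage Tax: taxable = €4670.00 − 2×€170.00 = €4330.00
  €106.08 + 6.12% × (€4330.00 − €3400.00) = €106.08 + 6.12% × €930.00 = €163.00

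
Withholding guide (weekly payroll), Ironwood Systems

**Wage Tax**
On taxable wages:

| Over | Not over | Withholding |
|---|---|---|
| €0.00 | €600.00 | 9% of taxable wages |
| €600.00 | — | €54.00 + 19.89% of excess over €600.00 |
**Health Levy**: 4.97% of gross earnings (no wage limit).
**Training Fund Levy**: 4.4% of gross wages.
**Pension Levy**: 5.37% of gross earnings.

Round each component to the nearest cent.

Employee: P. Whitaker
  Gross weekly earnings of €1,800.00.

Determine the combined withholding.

Wage Tax: taxable = €1,800.00
  €54.00 + 19.89% × (€1,800.00 − €600.00) = €54.00 + 19.89% × €1,200.00 = €292.68
Health Levy: 4.97% × €1,800.00 = €89.46
Training Fund Levy: 4.4% × €1,800.00 = €79.20
Pension Levy: 5.37% × €1,800.00 = €96.66
Total: €292.68 + €89.46 + €79.20 + €96.66 = €558.00

€558.00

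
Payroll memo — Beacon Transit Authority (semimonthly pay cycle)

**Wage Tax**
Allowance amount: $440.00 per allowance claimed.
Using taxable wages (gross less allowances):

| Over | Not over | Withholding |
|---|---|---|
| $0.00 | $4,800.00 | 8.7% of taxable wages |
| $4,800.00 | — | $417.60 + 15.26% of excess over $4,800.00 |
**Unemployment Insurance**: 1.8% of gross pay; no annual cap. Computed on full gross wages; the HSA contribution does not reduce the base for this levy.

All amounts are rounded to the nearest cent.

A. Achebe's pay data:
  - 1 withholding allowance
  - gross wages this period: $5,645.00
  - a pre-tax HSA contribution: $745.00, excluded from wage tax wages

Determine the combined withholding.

$489.63

Wage Tax: taxable = $5,645.00 − $745.00 − 1×$440.00 = $4,460.00
  8.7% × $4,460.00 = $388.02
Unemployment Insurance: 1.8% × $5,645.00 = $101.61
Total: $388.02 + $101.61 = $489.63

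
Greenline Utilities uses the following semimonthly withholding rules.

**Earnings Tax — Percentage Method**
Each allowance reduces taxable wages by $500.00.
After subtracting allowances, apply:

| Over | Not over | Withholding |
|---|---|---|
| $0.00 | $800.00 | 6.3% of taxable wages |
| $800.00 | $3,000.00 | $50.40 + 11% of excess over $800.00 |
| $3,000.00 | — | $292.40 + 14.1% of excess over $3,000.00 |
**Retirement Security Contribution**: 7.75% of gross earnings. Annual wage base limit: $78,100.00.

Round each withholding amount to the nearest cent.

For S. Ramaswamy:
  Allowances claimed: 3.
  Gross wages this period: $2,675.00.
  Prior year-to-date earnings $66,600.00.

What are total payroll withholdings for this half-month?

$298.96

Earnings Tax: taxable = $2,675.00 − 3×$500.00 = $1,175.00
  $50.40 + 11% × ($1,175.00 − $800.00) = $50.40 + 11% × $375.00 = $91.65
Retirement Security Contribution: 7.75% × $2,675.00 = $207.31
Total: $91.65 + $207.31 = $298.96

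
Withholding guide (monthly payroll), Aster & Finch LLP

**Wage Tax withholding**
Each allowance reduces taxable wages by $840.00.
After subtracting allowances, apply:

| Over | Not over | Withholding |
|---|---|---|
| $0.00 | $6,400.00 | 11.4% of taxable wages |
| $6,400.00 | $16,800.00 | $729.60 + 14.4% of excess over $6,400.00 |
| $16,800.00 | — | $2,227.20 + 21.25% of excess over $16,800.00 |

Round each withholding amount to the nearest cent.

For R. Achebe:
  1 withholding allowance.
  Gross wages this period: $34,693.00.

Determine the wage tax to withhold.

$5,850.96

Wage Tax: taxable = $34,693.00 − 1×$840.00 = $33,853.00
  $2,227.20 + 21.25% × ($33,853.00 − $16,800.00) = $2,227.20 + 21.25% × $17,053.00 = $5,850.96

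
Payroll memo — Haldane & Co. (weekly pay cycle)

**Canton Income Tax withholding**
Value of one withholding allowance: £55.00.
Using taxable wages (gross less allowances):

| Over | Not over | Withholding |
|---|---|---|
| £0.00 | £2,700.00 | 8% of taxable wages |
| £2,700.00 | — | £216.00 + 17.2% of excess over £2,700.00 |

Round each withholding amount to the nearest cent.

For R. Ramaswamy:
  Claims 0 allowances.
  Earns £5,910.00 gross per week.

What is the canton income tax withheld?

Canton Income Tax: taxable = £5,910.00
  £216.00 + 17.2% × (£5,910.00 − £2,700.00) = £216.00 + 17.2% × £3,210.00 = £768.12

£768.12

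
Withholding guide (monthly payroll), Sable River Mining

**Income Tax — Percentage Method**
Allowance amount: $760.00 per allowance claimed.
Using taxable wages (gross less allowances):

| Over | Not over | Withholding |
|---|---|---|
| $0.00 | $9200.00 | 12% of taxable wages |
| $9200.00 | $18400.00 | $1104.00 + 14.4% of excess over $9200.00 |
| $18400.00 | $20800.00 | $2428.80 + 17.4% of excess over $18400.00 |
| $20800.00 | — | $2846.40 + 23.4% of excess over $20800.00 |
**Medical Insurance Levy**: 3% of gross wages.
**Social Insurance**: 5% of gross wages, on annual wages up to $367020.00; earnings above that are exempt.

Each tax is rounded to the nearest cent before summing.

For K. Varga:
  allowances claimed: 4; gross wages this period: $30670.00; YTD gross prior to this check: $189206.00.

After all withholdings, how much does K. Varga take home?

Income Tax: taxable = $30670.00 − 4×$760.00 = $27630.00
  $2846.40 + 23.4% × ($27630.00 − $20800.00) = $2846.40 + 23.4% × $6830.00 = $4444.62
Medical Insurance Levy: 3% × $30670.00 = $920.10
Social Insurance: 5% × $30670.00 = $1533.50
Total withheld: $4444.62 + $920.10 + $1533.50 = $6898.22
Net pay: $30670.00 − $6898.22 = $23771.78

$23771.78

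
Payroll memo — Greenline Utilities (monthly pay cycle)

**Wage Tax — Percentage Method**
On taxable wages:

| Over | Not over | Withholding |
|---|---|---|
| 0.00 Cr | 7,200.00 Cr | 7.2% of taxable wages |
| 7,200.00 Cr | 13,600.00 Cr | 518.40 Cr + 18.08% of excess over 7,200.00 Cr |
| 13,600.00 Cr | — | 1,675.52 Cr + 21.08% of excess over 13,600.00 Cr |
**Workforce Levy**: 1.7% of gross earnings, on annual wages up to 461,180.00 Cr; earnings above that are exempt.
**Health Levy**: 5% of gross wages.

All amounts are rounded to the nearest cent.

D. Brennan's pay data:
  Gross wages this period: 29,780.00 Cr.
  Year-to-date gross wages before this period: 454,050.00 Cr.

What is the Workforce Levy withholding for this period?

121.21 Cr

Workforce Levy: cap 461,180.00 Cr − YTD 454,050.00 Cr = 7,130.00 Cr subject; 1.7% × 7,130.00 Cr = 121.21 Cr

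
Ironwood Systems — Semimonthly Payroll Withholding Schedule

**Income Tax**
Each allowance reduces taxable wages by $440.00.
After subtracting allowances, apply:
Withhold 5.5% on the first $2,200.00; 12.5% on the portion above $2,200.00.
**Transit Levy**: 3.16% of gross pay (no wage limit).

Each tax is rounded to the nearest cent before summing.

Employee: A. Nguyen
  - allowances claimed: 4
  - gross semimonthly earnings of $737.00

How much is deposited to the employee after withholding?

Income Tax: taxable = $737.00 − 4×$440.00 = $-1,023.00
  Taxable ≤ 0 → $0.00
Transit Levy: 3.16% × $737.00 = $23.29
Total withheld: $0.00 + $23.29 = $23.29
Net pay: $737.00 − $23.29 = $713.71

$713.71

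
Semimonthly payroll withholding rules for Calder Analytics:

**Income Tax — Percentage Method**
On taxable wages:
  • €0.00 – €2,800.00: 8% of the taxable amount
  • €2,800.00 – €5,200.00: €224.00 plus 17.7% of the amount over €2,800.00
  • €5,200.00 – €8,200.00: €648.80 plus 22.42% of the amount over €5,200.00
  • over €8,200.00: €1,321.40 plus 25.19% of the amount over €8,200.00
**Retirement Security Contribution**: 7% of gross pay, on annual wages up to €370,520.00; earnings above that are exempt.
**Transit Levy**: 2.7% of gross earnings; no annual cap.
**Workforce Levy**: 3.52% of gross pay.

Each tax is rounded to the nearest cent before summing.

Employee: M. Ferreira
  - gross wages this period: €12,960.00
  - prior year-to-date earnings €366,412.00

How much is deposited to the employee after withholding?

€9,345.89

Income Tax: taxable = €12,960.00
  €1,321.40 + 25.19% × (€12,960.00 − €8,200.00) = €1,321.40 + 25.19% × €4,760.00 = €2,520.44
Retirement Security Contribution: cap €370,520.00 − YTD €366,412.00 = €4,108.00 subject; 7% × €4,108.00 = €287.56
Transit Levy: 2.7% × €12,960.00 = €349.92
Workforce Levy: 3.52% × €12,960.00 = €456.19
Total withheld: €2,520.44 + €287.56 + €349.92 + €456.19 = €3,614.11
Net pay: €12,960.00 − €3,614.11 = €9,345.89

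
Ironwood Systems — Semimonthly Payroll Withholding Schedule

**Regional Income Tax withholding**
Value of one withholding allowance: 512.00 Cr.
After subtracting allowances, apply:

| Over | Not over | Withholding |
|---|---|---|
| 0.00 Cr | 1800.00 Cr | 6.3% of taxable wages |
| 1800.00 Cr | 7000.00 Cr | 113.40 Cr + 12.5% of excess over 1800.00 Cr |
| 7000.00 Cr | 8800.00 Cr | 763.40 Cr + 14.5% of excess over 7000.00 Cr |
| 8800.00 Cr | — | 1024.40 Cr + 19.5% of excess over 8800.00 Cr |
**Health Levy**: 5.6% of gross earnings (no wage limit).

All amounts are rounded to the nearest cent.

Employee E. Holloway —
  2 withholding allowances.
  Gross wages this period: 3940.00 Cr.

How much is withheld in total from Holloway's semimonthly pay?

Regional Income Tax: taxable = 3940.00 Cr − 2×512.00 Cr = 2916.00 Cr
  113.40 Cr + 12.5% × (2916.00 Cr − 1800.00 Cr) = 113.40 Cr + 12.5% × 1116.00 Cr = 252.90 Cr
Health Levy: 5.6% × 3940.00 Cr = 220.64 Cr
Total: 252.90 Cr + 220.64 Cr = 473.54 Cr

473.54 Cr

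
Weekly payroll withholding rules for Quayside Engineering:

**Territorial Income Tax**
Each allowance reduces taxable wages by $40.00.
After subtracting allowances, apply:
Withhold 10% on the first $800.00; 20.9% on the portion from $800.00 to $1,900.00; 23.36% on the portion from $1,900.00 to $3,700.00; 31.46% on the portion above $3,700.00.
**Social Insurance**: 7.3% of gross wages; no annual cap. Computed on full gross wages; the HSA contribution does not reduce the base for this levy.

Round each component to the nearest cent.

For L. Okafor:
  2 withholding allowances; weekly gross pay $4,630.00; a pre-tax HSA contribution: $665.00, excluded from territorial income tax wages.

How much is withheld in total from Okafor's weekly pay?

Territorial Income Tax: taxable = $4,630.00 − $665.00 − 2×$40.00 = $3,885.00
  $730.38 + 31.46% × ($3,885.00 − $3,700.00) = $730.38 + 31.46% × $185.00 = $788.58
Social Insurance: 7.3% × $4,630.00 = $337.99
Total: $788.58 + $337.99 = $1,126.57

$1,126.57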